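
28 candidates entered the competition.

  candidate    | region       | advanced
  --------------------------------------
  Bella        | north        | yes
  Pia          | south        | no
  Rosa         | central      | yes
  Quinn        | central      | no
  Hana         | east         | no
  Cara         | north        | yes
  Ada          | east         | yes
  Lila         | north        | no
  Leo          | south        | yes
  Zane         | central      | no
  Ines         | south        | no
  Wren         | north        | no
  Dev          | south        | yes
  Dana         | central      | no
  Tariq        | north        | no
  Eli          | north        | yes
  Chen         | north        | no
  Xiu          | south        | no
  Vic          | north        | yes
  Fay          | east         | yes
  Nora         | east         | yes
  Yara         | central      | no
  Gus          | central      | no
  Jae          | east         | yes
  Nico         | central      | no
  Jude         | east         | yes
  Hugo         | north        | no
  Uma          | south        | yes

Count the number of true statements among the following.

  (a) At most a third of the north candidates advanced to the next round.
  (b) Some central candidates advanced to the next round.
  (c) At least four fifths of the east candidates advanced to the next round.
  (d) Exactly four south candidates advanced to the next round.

(a) north: |A| = 9, |A ∩ B| = 4; needs |A ∩ B| / |A| ≤ 1/3 — false.
(b) central: |A| = 7, |A ∩ B| = 1; needs A ∩ B ≠ ∅ (|A ∩ B| ≥ 1) — true.
(c) east: |A| = 6, |A ∩ B| = 5; needs |A ∩ B| / |A| ≥ 4/5 — true.
(d) south: |A| = 6, |A ∩ B| = 3; needs |A ∩ B| = 4 — false.

2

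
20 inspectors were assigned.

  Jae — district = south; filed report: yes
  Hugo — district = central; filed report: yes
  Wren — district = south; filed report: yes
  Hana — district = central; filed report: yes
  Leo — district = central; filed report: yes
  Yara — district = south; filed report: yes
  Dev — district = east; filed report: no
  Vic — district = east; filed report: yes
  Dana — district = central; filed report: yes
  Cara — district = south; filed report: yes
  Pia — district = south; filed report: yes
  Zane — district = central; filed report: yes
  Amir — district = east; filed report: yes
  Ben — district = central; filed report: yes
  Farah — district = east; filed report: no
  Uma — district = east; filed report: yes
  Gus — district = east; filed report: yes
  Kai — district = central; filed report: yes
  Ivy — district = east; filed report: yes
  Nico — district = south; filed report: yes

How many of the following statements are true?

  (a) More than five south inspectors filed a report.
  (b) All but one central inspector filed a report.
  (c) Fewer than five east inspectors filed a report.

1

(a) south: |A| = 6, |A ∩ B| = 6; needs |A ∩ B| > 5 — true.
(b) central: |A| = 7, |A ∩ B| = 7; needs |A ∖ B| = 1 — false.
(c) east: |A| = 7, |A ∩ B| = 5; needs |A ∩ B| < 5 — false.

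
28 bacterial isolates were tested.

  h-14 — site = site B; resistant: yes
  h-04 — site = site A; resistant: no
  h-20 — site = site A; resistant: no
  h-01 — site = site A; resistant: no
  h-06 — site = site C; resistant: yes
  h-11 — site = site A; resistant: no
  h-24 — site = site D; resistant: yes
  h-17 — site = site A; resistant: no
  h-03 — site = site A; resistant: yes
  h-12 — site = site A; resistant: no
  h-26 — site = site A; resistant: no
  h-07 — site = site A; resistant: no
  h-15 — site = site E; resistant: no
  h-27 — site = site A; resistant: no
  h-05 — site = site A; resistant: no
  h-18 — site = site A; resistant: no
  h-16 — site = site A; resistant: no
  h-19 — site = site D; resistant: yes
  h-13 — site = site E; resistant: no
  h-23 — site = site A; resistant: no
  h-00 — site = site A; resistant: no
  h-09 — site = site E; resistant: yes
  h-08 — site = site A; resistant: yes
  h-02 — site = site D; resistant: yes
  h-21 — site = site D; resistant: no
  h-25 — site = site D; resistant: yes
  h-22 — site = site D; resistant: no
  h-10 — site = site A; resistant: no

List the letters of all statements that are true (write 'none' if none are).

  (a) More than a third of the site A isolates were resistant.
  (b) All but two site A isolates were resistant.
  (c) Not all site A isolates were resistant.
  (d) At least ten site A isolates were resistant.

|A| = 17, |A ∩ B| = 2, |A ∖ B| = 15.
(a) |A ∩ B| / |A| > 1/3: fails.
(b) |A ∖ B| = 2: fails.
(c) A ⊄ B (|A ∖ B| ≥ 1): holds.
(d) |A ∩ B| ≥ 10: fails.

(c)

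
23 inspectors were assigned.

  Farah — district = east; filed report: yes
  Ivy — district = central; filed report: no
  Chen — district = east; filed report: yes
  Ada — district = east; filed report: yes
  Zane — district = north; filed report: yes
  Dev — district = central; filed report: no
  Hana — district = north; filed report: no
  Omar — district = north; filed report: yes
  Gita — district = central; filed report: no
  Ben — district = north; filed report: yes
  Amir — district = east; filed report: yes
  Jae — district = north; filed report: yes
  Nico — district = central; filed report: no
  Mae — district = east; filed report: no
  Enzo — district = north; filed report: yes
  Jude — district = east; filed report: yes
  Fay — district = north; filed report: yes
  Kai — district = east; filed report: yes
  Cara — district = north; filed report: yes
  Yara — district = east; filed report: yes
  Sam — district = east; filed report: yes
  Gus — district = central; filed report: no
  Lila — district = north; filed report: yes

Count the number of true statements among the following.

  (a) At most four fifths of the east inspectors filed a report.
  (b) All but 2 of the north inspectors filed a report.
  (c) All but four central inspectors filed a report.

0

(a) east: |A| = 9, |A ∩ B| = 8; needs |A ∩ B| / |A| ≤ 4/5 — false.
(b) north: |A| = 9, |A ∩ B| = 8; needs |A ∖ B| = 2 — false.
(c) central: |A| = 5, |A ∩ B| = 0; needs |A ∖ B| = 4 — false.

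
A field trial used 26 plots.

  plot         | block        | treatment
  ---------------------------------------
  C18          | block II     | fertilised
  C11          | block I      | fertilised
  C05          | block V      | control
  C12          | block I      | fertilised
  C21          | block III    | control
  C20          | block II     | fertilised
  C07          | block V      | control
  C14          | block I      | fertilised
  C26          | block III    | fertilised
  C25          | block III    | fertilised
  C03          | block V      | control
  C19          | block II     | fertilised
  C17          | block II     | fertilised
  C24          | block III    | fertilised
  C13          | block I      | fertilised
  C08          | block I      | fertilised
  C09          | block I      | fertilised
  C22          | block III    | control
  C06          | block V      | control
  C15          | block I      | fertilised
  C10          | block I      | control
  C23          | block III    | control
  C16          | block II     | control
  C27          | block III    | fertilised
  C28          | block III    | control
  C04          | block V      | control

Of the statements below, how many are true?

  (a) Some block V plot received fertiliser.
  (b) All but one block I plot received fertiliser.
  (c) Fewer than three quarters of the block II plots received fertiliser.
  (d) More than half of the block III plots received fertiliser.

1

(a) block V: |A| = 5, |A ∩ B| = 0; needs A ∩ B ≠ ∅ (|A ∩ B| ≥ 1) — false.
(b) block I: |A| = 8, |A ∩ B| = 7; needs |A ∖ B| = 1 — true.
(c) block II: |A| = 5, |A ∩ B| = 4; needs |A ∩ B| / |A| < 3/4 — false.
(d) block III: |A| = 8, |A ∩ B| = 4; needs |A ∩ B| > |A ∖ B| — false.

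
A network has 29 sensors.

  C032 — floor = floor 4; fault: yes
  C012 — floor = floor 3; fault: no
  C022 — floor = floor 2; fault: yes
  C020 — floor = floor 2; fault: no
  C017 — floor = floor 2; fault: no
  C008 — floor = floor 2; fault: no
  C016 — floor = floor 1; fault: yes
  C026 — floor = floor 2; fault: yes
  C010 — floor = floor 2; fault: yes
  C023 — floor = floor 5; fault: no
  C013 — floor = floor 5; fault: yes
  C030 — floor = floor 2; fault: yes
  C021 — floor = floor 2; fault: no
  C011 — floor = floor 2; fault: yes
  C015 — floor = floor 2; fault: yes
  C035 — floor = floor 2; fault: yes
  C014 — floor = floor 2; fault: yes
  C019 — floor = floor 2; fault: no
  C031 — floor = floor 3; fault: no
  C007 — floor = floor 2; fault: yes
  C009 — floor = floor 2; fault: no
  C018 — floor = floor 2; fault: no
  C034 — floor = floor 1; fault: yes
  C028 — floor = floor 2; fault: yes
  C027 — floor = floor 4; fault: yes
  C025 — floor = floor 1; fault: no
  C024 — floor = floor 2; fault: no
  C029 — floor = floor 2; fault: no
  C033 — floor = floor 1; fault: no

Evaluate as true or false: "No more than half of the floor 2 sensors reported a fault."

False

'No more than half of the floor 2 sensors reported a fault' holds iff |A ∩ B| ≤ |A ∖ B|.
|A| = 19, |A ∩ B| = 10, |A ∖ B| = 9.
10 > 9, so the statement is false.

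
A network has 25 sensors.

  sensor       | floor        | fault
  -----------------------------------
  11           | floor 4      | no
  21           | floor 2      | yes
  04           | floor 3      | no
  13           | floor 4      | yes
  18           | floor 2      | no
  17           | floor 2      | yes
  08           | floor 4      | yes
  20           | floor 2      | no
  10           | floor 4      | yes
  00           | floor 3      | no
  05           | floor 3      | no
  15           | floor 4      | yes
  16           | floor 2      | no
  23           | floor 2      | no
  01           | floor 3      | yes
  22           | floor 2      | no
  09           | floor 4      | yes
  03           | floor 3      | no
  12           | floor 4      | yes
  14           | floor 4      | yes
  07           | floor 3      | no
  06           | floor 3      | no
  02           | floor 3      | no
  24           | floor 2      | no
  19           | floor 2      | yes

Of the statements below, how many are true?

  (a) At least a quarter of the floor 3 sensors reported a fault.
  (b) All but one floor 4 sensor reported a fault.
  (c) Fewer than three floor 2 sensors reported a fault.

1

(a) floor 3: |A| = 8, |A ∩ B| = 1; needs |A ∩ B| / |A| ≥ 1/4 — false.
(b) floor 4: |A| = 8, |A ∩ B| = 7; needs |A ∖ B| = 1 — true.
(c) floor 2: |A| = 9, |A ∩ B| = 3; needs |A ∩ B| < 3 — false.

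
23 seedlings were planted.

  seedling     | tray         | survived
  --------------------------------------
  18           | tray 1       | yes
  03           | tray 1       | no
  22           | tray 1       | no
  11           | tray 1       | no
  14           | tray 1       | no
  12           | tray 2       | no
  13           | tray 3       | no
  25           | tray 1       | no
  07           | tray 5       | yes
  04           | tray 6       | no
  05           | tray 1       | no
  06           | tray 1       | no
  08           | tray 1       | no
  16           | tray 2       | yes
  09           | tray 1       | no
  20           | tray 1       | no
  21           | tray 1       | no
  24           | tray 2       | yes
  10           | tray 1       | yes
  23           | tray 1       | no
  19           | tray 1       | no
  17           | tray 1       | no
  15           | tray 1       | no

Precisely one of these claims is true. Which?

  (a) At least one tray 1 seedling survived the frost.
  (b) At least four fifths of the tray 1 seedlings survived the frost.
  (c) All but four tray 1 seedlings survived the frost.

(a)

|A| = 17, |A ∩ B| = 2, |A ∖ B| = 15.
(a) requires A ∩ B ≠ ∅ (|A ∩ B| ≥ 1): true.
(b) requires |A ∩ B| / |A| ≥ 4/5: false.
(c) requires |A ∖ B| = 4: false.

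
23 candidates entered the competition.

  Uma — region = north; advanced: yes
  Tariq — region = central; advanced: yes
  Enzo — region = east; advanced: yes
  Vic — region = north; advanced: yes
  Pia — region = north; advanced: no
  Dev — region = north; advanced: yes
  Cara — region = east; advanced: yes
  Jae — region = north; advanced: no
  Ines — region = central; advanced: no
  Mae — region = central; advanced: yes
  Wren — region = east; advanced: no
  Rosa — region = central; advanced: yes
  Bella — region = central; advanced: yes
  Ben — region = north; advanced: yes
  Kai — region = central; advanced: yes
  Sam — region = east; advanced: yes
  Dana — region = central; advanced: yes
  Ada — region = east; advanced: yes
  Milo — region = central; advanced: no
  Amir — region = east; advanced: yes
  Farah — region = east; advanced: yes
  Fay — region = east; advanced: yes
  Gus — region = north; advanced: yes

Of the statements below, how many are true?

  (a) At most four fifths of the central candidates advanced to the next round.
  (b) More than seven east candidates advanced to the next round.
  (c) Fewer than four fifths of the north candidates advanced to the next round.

2

(a) central: |A| = 8, |A ∩ B| = 6; needs |A ∩ B| / |A| ≤ 4/5 — true.
(b) east: |A| = 8, |A ∩ B| = 7; needs |A ∩ B| > 7 — false.
(c) north: |A| = 7, |A ∩ B| = 5; needs |A ∩ B| / |A| < 4/5 — true.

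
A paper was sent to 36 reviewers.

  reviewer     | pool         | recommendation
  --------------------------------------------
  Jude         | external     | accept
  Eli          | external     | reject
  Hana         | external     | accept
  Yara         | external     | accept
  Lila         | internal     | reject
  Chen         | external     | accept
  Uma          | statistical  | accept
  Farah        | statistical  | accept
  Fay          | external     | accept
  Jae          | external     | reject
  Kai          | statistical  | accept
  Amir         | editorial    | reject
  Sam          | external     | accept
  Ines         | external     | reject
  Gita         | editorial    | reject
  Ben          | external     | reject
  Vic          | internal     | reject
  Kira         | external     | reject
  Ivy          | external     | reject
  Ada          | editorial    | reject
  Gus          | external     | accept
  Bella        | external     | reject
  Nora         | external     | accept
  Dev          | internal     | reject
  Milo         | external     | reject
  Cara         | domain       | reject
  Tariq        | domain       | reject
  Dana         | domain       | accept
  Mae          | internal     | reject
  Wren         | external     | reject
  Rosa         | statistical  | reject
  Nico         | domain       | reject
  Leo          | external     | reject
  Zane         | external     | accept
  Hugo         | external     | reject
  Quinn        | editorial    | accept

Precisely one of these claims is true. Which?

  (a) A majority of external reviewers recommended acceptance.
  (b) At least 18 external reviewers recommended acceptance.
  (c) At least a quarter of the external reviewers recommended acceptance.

(c)

|A| = 20, |A ∩ B| = 9, |A ∖ B| = 11.
(a) requires |A ∩ B| > |A ∖ B|: false.
(b) requires |A ∩ B| ≥ 18: false.
(c) requires |A ∩ B| / |A| ≥ 1/4: true.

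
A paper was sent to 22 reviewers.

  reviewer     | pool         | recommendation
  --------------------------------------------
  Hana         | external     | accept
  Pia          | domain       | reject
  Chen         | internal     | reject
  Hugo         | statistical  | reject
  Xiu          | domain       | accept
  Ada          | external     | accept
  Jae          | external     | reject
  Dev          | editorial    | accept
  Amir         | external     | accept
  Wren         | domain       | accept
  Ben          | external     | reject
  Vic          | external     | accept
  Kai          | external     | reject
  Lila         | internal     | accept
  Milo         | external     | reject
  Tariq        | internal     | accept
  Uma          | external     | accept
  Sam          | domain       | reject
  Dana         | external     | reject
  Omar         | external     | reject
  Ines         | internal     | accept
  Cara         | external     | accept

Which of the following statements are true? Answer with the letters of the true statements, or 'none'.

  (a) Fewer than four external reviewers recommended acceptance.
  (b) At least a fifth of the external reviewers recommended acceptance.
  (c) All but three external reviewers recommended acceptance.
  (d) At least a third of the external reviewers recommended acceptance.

(b), (d)

|A| = 12, |A ∩ B| = 6, |A ∖ B| = 6.
(a) |A ∩ B| < 4: fails.
(b) |A ∩ B| / |A| ≥ 1/5: holds.
(c) |A ∖ B| = 3: fails.
(d) |A ∩ B| / |A| ≥ 1/3: holds.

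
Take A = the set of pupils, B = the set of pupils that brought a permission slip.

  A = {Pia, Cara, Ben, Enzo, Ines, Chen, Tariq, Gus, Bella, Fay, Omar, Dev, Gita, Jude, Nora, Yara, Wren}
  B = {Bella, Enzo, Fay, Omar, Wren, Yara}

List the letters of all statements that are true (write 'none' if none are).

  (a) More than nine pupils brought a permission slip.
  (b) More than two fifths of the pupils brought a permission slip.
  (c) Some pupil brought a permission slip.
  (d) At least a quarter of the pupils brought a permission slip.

|A| = 17, |A ∩ B| = 6, |A ∖ B| = 11.
(a) |A ∩ B| > 9: fails.
(b) |A ∩ B| / |A| > 2/5: fails.
(c) A ∩ B ≠ ∅ (|A ∩ B| ≥ 1): holds.
(d) |A ∩ B| / |A| ≥ 1/4: holds.

(c), (d)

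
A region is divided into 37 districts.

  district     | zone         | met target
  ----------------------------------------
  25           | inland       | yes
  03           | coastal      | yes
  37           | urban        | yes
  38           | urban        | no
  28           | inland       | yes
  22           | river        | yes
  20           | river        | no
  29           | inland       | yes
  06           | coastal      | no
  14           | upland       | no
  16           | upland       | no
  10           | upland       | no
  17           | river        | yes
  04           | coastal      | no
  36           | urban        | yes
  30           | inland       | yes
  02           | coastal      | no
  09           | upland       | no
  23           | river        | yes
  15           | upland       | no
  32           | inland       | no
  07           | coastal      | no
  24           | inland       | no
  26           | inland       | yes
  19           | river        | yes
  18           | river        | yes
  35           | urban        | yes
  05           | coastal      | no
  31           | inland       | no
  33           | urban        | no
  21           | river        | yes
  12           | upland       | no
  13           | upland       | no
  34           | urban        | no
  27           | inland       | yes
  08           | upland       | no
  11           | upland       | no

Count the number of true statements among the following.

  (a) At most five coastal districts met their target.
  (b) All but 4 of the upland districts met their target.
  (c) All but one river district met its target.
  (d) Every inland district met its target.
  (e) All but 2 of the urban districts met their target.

(a) coastal: |A| = 6, |A ∩ B| = 1; needs |A ∩ B| ≤ 5 — true.
(b) upland: |A| = 9, |A ∩ B| = 0; needs |A ∖ B| = 4 — false.
(c) river: |A| = 7, |A ∩ B| = 6; needs |A ∖ B| = 1 — true.
(d) inland: |A| = 9, |A ∩ B| = 6; needs A ⊆ B, i.e. every element of A is in B (|A ∖ B| = 0) — false.
(e) urban: |A| = 6, |A ∩ B| = 3; needs |A ∖ B| = 2 — false.

2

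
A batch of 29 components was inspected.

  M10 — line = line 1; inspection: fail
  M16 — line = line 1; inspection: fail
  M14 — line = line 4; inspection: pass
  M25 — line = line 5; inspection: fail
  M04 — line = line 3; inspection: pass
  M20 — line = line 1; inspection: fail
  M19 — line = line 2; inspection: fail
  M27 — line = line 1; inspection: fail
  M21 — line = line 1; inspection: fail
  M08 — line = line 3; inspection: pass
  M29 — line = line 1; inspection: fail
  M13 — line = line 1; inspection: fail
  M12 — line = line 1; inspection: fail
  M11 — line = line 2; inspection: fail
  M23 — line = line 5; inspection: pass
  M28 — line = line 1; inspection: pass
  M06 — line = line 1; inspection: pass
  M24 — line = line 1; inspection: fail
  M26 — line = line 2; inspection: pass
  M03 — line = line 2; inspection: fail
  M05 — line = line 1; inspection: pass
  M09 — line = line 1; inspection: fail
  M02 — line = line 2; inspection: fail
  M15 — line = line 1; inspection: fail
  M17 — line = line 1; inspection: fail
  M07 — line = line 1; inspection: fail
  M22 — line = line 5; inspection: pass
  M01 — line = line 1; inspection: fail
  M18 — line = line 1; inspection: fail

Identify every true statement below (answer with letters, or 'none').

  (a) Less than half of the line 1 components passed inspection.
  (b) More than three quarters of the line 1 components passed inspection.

|A| = 18, |A ∩ B| = 3, |A ∖ B| = 15.
(a) |A ∩ B| < |A ∖ B|: holds.
(b) |A ∩ B| / |A| > 3/4: fails.

(a)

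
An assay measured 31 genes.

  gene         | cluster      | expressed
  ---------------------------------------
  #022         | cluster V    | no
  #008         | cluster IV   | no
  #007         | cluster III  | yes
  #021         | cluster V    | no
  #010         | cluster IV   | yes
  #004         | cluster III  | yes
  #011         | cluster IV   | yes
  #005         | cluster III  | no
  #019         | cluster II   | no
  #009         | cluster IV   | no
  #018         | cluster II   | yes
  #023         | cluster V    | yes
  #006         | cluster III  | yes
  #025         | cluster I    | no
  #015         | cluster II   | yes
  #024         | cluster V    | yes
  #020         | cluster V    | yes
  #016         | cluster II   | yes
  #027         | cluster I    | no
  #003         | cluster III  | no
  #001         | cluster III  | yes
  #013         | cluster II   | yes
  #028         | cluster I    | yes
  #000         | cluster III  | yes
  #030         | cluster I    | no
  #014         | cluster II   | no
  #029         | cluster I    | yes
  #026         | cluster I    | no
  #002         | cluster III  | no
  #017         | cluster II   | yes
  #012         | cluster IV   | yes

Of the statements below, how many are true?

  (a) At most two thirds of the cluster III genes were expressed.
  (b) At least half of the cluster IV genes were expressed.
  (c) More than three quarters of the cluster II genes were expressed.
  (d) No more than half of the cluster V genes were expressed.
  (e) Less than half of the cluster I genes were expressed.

3

(a) cluster III: |A| = 8, |A ∩ B| = 5; needs |A ∩ B| / |A| ≤ 2/3 — true.
(b) cluster IV: |A| = 5, |A ∩ B| = 3; needs |A ∩ B| ≥ |A ∖ B| — true.
(c) cluster II: |A| = 7, |A ∩ B| = 5; needs |A ∩ B| / |A| > 3/4 — false.
(d) cluster V: |A| = 5, |A ∩ B| = 3; needs |A ∩ B| ≤ |A ∖ B| — false.
(e) cluster I: |A| = 6, |A ∩ B| = 2; needs |A ∩ B| < |A ∖ B| — true.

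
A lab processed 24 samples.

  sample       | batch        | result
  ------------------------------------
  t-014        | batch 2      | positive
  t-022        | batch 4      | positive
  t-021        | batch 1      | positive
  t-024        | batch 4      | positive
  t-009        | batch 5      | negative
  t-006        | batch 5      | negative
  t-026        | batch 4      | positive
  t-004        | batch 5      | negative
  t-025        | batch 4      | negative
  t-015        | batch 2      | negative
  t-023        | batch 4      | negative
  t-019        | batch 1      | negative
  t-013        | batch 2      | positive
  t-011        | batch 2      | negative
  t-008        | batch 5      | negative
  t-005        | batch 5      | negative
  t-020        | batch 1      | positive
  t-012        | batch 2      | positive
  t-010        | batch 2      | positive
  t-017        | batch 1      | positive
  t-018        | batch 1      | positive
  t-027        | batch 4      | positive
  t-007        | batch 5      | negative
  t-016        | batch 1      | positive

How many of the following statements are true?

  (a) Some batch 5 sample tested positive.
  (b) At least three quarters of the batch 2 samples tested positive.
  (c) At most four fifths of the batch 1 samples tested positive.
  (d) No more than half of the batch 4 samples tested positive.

(a) batch 5: |A| = 6, |A ∩ B| = 0; needs A ∩ B ≠ ∅ (|A ∩ B| ≥ 1) — false.
(b) batch 2: |A| = 6, |A ∩ B| = 4; needs |A ∩ B| / |A| ≥ 3/4 — false.
(c) batch 1: |A| = 6, |A ∩ B| = 5; needs |A ∩ B| / |A| ≤ 4/5 — false.
(d) batch 4: |A| = 6, |A ∩ B| = 4; needs |A ∩ B| ≤ |A ∖ B| — false.

0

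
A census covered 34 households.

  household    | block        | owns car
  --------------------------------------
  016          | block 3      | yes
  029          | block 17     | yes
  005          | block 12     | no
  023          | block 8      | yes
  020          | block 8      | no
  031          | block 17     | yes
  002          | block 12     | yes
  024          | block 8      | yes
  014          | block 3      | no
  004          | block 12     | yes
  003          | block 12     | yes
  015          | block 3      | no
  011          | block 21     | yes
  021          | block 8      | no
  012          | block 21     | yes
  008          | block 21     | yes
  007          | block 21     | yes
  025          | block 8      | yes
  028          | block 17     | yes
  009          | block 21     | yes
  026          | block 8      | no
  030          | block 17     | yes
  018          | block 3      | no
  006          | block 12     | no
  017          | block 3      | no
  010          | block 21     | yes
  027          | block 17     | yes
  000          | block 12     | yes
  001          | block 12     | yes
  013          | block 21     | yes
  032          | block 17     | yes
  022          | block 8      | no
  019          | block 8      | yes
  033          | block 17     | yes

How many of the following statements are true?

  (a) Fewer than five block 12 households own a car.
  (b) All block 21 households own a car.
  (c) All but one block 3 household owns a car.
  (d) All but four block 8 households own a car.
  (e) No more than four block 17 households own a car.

2

(a) block 12: |A| = 7, |A ∩ B| = 5; needs |A ∩ B| < 5 — false.
(b) block 21: |A| = 7, |A ∩ B| = 7; needs A ⊆ B, i.e. every element of A is in B (|A ∖ B| = 0) — true.
(c) block 3: |A| = 5, |A ∩ B| = 1; needs |A ∖ B| = 1 — false.
(d) block 8: |A| = 8, |A ∩ B| = 4; needs |A ∖ B| = 4 — true.
(e) block 17: |A| = 7, |A ∩ B| = 7; needs |A ∩ B| ≤ 4 — false.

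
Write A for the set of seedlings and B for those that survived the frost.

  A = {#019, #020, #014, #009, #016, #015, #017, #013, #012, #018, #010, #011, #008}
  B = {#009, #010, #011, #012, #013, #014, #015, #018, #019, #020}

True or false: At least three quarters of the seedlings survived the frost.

True

The determiner here denotes the relation: |A ∩ B| / |A| ≥ 3/4.
A (the restrictor) = {#019, #020, #014, #009, #016, #015, #017, #013, #012, #018, #010, #011, #008}, |A| = 13.
A ∩ B = {#019, #020, #014, #009, #015, #013, #012, #018, #010, #011}, so |A ∩ B| = 10.
A ∖ B = {#016, #017, #008}, so |A ∖ B| = 3.
|A ∩ B|/|A| = 10/13, so the statement is true.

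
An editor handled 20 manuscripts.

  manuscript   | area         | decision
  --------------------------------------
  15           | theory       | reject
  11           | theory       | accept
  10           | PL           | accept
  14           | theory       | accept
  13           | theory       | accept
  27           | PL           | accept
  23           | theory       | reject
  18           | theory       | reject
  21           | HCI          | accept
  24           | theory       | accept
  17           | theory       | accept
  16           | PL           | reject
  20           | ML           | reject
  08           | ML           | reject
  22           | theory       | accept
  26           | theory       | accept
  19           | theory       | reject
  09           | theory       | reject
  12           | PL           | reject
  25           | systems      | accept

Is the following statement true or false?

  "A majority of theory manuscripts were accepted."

True

'A majority of theory manuscripts were accepted' holds iff |A ∩ B| > |A ∖ B|.
A (the restrictor) = {15, 11, 14, 13, 23, 18, 24, 17, 22, 26, 19, 09}, |A| = 12.
A ∩ B = {11, 14, 13, 24, 17, 22, 26}, so |A ∩ B| = 7.
A ∖ B = {15, 23, 18, 19, 09}, so |A ∖ B| = 5.
7 > 5, so the statement is true.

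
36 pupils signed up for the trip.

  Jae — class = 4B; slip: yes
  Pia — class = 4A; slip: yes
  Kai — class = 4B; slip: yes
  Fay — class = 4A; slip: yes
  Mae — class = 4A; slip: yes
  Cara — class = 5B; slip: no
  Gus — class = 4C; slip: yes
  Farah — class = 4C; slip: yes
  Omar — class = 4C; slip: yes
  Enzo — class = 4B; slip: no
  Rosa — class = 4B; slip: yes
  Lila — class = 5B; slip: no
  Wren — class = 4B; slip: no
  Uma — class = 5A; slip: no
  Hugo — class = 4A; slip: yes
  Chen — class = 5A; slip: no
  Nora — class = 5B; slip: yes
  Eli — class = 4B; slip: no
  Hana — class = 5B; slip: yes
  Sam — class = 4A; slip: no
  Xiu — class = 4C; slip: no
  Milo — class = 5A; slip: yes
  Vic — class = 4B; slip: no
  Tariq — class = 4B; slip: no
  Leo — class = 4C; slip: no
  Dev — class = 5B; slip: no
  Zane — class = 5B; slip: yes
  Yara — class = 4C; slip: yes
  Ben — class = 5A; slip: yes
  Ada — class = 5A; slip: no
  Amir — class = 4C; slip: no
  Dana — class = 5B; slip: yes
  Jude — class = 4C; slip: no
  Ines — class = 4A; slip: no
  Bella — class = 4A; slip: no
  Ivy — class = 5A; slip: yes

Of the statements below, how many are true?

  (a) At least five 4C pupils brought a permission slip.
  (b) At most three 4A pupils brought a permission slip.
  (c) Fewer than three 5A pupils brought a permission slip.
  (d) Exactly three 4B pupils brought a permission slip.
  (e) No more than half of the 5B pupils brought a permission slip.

(a) 4C: |A| = 8, |A ∩ B| = 4; needs |A ∩ B| ≥ 5 — false.
(b) 4A: |A| = 7, |A ∩ B| = 4; needs |A ∩ B| ≤ 3 — false.
(c) 5A: |A| = 6, |A ∩ B| = 3; needs |A ∩ B| < 3 — false.
(d) 4B: |A| = 8, |A ∩ B| = 3; needs |A ∩ B| = 3 — true.
(e) 5B: |A| = 7, |A ∩ B| = 4; needs |A ∩ B| ≤ |A ∖ B| — false.

1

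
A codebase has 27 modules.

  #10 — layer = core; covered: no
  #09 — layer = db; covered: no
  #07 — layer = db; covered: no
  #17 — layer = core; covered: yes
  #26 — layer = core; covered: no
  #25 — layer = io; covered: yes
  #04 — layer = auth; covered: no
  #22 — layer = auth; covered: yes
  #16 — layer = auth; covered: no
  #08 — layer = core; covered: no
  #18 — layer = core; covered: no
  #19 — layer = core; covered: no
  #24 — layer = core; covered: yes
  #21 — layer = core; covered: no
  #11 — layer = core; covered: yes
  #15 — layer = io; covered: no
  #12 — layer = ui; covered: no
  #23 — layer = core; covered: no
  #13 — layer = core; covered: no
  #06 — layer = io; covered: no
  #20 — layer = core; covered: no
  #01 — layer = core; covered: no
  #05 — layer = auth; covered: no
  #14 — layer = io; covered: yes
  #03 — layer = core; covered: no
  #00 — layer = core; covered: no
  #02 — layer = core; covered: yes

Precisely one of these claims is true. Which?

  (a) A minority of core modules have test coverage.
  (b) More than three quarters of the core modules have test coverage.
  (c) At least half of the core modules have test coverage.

(a)

|A| = 16, |A ∩ B| = 4, |A ∖ B| = 12.
(a) requires |A ∩ B| < |A ∖ B|: true.
(b) requires |A ∩ B| / |A| > 3/4: false.
(c) requires |A ∩ B| ≥ |A ∖ B|: false.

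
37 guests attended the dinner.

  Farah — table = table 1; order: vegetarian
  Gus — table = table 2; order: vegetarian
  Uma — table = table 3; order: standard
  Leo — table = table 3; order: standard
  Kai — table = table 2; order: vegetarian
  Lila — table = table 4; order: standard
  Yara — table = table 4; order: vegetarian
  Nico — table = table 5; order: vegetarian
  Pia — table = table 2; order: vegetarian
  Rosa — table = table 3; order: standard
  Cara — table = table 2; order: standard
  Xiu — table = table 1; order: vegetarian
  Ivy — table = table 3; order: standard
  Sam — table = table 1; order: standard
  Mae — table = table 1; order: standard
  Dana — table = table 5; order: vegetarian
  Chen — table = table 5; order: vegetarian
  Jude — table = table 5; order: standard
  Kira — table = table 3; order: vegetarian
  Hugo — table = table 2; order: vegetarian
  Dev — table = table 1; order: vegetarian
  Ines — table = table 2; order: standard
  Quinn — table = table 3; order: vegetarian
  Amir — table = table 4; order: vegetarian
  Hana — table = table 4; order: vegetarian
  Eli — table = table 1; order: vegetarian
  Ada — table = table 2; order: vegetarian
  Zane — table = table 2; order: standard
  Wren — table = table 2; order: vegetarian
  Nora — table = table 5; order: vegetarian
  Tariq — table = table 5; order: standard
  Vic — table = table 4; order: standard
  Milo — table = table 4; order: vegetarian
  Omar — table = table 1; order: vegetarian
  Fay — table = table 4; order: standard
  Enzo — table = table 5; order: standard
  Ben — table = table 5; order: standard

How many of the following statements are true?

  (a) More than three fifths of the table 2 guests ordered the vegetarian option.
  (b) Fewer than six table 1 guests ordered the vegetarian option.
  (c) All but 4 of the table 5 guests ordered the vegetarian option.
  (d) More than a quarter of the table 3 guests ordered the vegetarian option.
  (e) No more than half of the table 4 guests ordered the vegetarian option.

(a) table 2: |A| = 9, |A ∩ B| = 6; needs |A ∩ B| / |A| > 3/5 — true.
(b) table 1: |A| = 7, |A ∩ B| = 5; needs |A ∩ B| < 6 — true.
(c) table 5: |A| = 8, |A ∩ B| = 4; needs |A ∖ B| = 4 — true.
(d) table 3: |A| = 6, |A ∩ B| = 2; needs |A ∩ B| / |A| > 1/4 — true.
(e) table 4: |A| = 7, |A ∩ B| = 4; needs |A ∩ B| ≤ |A ∖ B| — false.

4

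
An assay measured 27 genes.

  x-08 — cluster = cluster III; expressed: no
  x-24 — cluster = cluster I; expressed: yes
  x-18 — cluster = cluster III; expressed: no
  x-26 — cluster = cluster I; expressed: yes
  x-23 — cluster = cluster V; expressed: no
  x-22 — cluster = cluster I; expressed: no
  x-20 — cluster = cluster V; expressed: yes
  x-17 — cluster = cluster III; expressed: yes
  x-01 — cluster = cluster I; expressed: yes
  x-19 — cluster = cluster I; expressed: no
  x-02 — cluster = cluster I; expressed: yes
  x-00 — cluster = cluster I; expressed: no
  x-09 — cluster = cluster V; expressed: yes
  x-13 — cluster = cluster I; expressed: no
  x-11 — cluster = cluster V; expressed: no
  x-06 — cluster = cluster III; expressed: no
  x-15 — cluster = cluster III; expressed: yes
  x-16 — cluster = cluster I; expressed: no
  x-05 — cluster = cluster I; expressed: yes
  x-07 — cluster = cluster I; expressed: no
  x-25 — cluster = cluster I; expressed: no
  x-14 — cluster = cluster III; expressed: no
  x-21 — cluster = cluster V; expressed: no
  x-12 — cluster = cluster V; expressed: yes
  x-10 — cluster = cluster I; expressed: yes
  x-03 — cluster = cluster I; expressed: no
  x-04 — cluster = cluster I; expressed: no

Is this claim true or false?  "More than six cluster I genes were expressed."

'More than six cluster I genes were expressed' holds iff |A ∩ B| > 6.
|A| = 15, |A ∩ B| = 6, |A ∖ B| = 9.
|A ∩ B| = 6, so the statement is false.

False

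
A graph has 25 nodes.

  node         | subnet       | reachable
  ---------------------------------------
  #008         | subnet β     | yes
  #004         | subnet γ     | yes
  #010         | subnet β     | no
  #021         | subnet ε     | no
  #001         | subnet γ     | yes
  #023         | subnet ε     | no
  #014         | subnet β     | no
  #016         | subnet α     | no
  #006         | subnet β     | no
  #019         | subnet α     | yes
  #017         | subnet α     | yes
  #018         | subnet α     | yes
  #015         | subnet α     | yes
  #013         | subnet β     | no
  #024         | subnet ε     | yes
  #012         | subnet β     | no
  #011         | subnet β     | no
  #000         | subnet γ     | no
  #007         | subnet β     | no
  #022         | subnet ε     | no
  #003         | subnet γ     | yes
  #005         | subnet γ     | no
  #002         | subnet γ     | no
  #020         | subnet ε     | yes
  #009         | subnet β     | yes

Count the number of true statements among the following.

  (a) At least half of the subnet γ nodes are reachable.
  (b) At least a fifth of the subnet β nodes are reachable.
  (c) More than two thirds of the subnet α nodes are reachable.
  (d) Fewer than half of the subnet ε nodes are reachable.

4

(a) subnet γ: |A| = 6, |A ∩ B| = 3; needs |A ∩ B| ≥ |A ∖ B| — true.
(b) subnet β: |A| = 9, |A ∩ B| = 2; needs |A ∩ B| / |A| ≥ 1/5 — true.
(c) subnet α: |A| = 5, |A ∩ B| = 4; needs |A ∩ B| / |A| > 2/3 — true.
(d) subnet ε: |A| = 5, |A ∩ B| = 2; needs |A ∩ B| < |A ∖ B| — true.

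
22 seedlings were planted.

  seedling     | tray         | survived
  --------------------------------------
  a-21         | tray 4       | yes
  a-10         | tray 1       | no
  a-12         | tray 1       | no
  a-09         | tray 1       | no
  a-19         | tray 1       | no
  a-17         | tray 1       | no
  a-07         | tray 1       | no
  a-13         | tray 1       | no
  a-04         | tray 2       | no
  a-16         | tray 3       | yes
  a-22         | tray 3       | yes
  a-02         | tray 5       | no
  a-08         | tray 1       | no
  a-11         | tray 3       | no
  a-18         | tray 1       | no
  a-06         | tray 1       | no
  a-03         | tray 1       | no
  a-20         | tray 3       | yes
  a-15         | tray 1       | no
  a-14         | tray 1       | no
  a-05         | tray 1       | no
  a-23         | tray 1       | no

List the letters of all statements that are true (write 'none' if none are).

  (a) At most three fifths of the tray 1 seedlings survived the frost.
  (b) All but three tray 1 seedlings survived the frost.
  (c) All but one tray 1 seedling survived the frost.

|A| = 15, |A ∩ B| = 0, |A ∖ B| = 15.
(a) |A ∩ B| / |A| ≤ 3/5: holds.
(b) |A ∖ B| = 3: fails.
(c) |A ∖ B| = 1: fails.

(a)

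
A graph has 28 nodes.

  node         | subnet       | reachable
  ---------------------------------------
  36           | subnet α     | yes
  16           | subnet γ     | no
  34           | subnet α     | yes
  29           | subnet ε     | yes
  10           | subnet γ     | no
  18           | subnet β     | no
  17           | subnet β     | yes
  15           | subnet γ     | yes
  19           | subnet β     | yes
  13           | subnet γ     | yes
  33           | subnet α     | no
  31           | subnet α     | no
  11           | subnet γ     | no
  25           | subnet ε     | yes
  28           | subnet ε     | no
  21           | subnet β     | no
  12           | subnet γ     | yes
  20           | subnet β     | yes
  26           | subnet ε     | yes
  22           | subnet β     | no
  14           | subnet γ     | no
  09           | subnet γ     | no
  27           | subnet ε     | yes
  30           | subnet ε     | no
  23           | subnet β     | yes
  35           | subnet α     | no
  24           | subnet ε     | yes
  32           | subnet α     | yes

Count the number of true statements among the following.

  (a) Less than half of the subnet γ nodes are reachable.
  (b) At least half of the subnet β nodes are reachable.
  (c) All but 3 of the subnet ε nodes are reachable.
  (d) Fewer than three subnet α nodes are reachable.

(a) subnet γ: |A| = 8, |A ∩ B| = 3; needs |A ∩ B| < |A ∖ B| — true.
(b) subnet β: |A| = 7, |A ∩ B| = 4; needs |A ∩ B| ≥ |A ∖ B| — true.
(c) subnet ε: |A| = 7, |A ∩ B| = 5; needs |A ∖ B| = 3 — false.
(d) subnet α: |A| = 6, |A ∩ B| = 3; needs |A ∩ B| < 3 — false.

2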